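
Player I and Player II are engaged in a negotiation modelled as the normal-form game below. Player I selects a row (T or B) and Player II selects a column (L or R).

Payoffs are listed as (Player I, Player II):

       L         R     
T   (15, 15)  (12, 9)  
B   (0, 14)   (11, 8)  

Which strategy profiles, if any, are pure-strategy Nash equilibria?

(T, L)

(T, L): Player I gets 15 ≥ 0 from B, and Player II gets 15 ≥ 9 from R — Nash equilibrium.
(T, R): Player II prefers L (15 > 9) — not an equilibrium.
(B, L): Player I prefers T (15 > 0) — not an equilibrium.
(B, R): Player I prefers T (12 > 11); Player II prefers L (14 > 8) — not an equilibrium.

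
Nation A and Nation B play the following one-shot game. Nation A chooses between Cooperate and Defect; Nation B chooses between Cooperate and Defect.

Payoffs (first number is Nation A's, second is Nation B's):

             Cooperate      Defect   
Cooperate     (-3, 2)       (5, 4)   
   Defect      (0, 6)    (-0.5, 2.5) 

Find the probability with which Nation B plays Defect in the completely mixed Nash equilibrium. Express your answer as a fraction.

Let q be the probability that Nation B plays Cooperate. In a completely mixed equilibrium, Nation A must be indifferent between Cooperate and Defect.
Nation A's expected payoff from Cooperate is −3q + 5(1−q); from Defect it is −0.5(1−q).
Setting these equal: −8q + 5 = 0.5q − 0.5, so q = 11/17.
Therefore Nation B plays Defect with probability 1 − 11/17 = 6/17.

6/17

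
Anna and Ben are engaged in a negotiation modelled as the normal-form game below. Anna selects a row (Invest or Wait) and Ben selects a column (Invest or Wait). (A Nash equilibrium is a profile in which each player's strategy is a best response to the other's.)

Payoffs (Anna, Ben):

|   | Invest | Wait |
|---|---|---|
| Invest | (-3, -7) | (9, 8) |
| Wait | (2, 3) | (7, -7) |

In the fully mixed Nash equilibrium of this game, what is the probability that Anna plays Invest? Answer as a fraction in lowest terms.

Let x be the probability that Anna plays Invest. In a completely mixed equilibrium, Ben must be indifferent between Invest and Wait.
Ben's expected payoff from Invest is −7x + 3(1−x); from Wait it is 8x − 7(1−x).
Setting these equal: −10x + 3 = 15x − 7, so x = 2/5.

2/5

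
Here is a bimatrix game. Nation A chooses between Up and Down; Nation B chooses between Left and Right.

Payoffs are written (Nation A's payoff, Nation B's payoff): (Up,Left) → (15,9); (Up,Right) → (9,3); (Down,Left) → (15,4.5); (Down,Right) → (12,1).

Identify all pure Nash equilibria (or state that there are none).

(Up, Left): Nation A gets 15 ≥ 15 from Down, and Nation B gets 9 ≥ 3 from Right — Nash equilibrium.
(Up, Right): Nation A prefers Down (12 > 9); Nation B prefers Left (9 > 3) — not an equilibrium.
(Down, Left): Nation A gets 15 ≥ 15 from Up, and Nation B gets 4.5 ≥ 1 from Right — Nash equilibrium.
(Down, Right): Nation B prefers Left (4.5 > 1) — not an equilibrium.

(Up, Left) and (Down, Left)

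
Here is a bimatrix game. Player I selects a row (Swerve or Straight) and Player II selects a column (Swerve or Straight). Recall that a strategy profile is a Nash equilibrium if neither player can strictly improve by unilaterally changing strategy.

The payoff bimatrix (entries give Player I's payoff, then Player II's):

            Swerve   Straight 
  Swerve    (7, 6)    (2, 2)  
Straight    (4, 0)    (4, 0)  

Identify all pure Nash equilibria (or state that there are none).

(Swerve, Swerve) and (Straight, Straight)

(Swerve, Swerve): Player I gets 7 ≥ 4 from Straight, and Player II gets 6 ≥ 2 from Straight — Nash equilibrium.
(Swerve, Straight): Player I prefers Straight (4 > 2); Player II prefers Swerve (6 > 2) — not an equilibrium.
(Straight, Swerve): Player I prefers Swerve (7 > 4) — not an equilibrium.
(Straight, Straight): Player I gets 4 ≥ 2 from Swerve, and Player II gets 0 ≥ 0 from Swerve — Nash equilibrium.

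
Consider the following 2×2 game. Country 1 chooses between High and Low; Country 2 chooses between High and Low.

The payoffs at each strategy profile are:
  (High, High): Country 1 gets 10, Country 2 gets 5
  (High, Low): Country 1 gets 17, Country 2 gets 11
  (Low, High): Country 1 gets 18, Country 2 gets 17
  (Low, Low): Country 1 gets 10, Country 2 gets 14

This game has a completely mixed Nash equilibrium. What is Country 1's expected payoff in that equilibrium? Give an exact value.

206/15

First find q, the probability Country 2 plays High, from Country 1's indifference between High and Low: 10q + 17(1−q) = 18q + 10(1−q), giving q = 7/15.
Since Country 1 is indifferent in equilibrium, Country 1's expected payoff equals the payoff from either row against (7/15, 8/15). Using High: 10(7/15) + 17(8/15) = 206/15.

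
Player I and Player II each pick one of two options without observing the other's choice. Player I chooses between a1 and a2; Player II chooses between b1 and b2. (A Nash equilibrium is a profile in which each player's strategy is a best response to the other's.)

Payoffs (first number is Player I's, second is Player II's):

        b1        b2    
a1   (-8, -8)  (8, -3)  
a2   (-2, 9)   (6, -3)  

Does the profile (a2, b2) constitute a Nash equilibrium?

No

At (a2, b2), Player I earns 6; switching to a1 would give 8, so Player I would deviate.
Player II earns -3; switching to b1 would give 9, so Player II would deviate.
Since at least one player can profitably deviate, this is not a Nash equilibrium.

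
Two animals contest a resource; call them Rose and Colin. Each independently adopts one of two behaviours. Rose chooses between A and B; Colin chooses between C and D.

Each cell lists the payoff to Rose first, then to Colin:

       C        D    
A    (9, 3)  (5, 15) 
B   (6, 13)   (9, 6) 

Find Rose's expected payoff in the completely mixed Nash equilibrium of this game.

51/7

First find y, the probability Colin plays C, from Rose's indifference between A and B: 9y + 5(1−y) = 6y + 9(1−y), giving y = 4/7.
Since Rose is indifferent in equilibrium, Rose's expected payoff equals the payoff from either row against (4/7, 3/7). Using A: 9(4/7) + 5(3/7) = 51/7.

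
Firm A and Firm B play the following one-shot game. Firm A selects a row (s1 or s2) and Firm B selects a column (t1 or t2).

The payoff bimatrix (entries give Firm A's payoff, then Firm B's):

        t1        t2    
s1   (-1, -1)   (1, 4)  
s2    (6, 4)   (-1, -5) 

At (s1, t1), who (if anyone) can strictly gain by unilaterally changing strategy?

Both

Firm A at (s1, t1) earns -1; deviating to s2 yields 6 — a strict improvement.
Firm B earns -1; deviating to t2 yields 4 — a strict improvement.
Both Firm A and Firm B have strictly profitable deviations.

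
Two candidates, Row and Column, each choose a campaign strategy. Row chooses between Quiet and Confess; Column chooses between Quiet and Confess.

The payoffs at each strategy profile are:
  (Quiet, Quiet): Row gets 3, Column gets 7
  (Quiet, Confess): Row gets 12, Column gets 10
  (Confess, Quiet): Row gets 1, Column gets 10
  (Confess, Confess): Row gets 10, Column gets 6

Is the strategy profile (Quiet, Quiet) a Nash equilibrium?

At (Quiet, Quiet), Row earns 3; switching to Confess would give 1, so Row has no profitable deviation.
Column earns 7; switching to Confess would give 10, so Column would deviate.
Since at least one player can profitably deviate, this is not a Nash equilibrium.

No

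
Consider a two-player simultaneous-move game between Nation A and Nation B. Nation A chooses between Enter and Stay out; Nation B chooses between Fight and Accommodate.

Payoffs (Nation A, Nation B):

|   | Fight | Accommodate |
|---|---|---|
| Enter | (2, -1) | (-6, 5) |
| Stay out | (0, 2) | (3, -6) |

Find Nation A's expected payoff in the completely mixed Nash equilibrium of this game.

6/11

First find q, the probability Nation B plays Fight, from Nation A's indifference between Enter and Stay out: 2q − 6(1−q) = 3(1−q), giving q = 9/11.
Since Nation A is indifferent in equilibrium, Nation A's expected payoff equals the payoff from either row against (9/11, 2/11). Using Enter: 2(9/11) − 6(2/11) = 6/11.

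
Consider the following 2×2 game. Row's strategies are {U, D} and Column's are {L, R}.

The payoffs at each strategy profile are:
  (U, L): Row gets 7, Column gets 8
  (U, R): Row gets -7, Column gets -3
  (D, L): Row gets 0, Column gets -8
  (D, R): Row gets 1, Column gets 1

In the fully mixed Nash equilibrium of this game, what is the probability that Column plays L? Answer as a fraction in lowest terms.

Let q be the probability that Column plays L. In a completely mixed equilibrium, Row must be indifferent between U and D.
Row's expected payoff from U is 7q − 7(1−q); from D it is (1−q).
Setting these equal: 14q − 7 = −q + 1, so q = 8/15.

8/15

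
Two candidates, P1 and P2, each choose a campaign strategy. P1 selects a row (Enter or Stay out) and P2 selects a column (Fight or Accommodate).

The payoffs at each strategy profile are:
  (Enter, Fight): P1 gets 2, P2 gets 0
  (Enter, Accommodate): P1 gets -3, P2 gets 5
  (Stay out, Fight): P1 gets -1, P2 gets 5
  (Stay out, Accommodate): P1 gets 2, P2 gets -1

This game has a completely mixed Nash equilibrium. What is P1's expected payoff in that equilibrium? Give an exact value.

First find y, the probability P2 plays Fight, from P1's indifference between Enter and Stay out: 2y − 3(1−y) = −y + 2(1−y), giving y = 5/8.
Since P1 is indifferent in equilibrium, P1's expected payoff equals the payoff from either row against (5/8, 3/8). Using Enter: 2(5/8) − 3(3/8) = 1/8.

1/8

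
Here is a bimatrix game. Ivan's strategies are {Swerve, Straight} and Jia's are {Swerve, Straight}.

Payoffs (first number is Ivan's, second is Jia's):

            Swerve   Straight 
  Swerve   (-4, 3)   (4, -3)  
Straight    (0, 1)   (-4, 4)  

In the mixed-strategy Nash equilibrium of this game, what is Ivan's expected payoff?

First find y, the probability Jia plays Swerve, from Ivan's indifference between Swerve and Straight: −4y + 4(1−y) = −4(1−y), giving y = 2/3.
Since Ivan is indifferent in equilibrium, Ivan's expected payoff equals the payoff from either row against (2/3, 1/3). Using Swerve: −4(2/3) + 4(1/3) = -4/3.

-4/3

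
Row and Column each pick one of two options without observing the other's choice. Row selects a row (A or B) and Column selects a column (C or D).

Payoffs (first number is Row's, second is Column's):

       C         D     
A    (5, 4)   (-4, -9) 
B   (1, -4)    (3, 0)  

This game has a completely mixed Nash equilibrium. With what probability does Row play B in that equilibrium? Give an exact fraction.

13/17

Let r be the probability that Row plays A. In a completely mixed equilibrium, Column must be indifferent between C and D.
Column's expected payoff from C is 4r − 4(1−r); from D it is −9r.
Setting these equal: 8r − 4 = −9r, so r = 4/17.
Therefore Row plays B with probability 1 − 4/17 = 13/17.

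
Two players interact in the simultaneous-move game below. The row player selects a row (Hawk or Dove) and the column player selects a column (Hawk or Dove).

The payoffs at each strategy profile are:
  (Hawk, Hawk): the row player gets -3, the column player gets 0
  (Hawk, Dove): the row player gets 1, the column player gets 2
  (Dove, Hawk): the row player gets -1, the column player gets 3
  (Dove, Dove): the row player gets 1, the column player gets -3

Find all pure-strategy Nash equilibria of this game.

(Hawk, Hawk): the row player prefers Dove (-1 > -3); the column player prefers Dove (2 > 0) — not an equilibrium.
(Hawk, Dove): the row player gets 1 ≥ 1 from Dove, and the column player gets 2 ≥ 0 from Hawk — Nash equilibrium.
(Dove, Hawk): the row player gets -1 ≥ -3 from Hawk, and the column player gets 3 ≥ -3 from Dove — Nash equilibrium.
(Dove, Dove): the column player prefers Hawk (3 > -3) — not an equilibrium.

(Hawk, Dove) and (Dove, Hawk)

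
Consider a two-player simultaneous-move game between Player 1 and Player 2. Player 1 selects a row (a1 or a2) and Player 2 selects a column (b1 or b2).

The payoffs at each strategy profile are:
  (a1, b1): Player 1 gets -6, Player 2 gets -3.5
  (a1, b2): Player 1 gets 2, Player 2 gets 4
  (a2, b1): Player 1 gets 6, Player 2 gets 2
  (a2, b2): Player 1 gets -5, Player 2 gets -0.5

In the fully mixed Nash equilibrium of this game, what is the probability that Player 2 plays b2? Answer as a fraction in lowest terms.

12/19

Let c be the probability that Player 2 plays b1. In a completely mixed equilibrium, Player 1 must be indifferent between a1 and a2.
Player 1's expected payoff from a1 is −6c + 2(1−c); from a2 it is 6c − 5(1−c).
Setting these equal: −8c + 2 = 11c − 5, so c = 7/19.
Therefore Player 2 plays b2 with probability 1 − 7/19 = 12/19.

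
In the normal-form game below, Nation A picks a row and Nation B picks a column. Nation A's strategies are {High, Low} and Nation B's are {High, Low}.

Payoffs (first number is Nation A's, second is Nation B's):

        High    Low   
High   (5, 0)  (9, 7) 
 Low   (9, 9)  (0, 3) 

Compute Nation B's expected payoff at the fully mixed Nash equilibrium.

First find x, the probability Nation A plays High, from Nation B's indifference between High and Low: 9(1−x) = 7x + 3(1−x), giving x = 6/13.
Since Nation B is indifferent in equilibrium, Nation B's expected payoff equals the payoff from either column against (6/13, 7/13). Using High: 9(7/13) = 63/13.

63/13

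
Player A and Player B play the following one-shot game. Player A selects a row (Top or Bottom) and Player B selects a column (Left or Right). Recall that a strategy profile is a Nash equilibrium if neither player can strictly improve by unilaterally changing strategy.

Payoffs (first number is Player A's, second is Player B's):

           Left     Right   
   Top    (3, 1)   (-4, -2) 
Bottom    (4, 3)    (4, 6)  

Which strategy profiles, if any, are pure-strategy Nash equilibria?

(Bottom, Right)

(Top, Left): Player A prefers Bottom (4 > 3) — not an equilibrium.
(Top, Right): Player A prefers Bottom (4 > -4); Player B prefers Left (1 > -2) — not an equilibrium.
(Bottom, Left): Player B prefers Right (6 > 3) — not an equilibrium.
(Bottom, Right): Player A gets 4 ≥ -4 from Top, and Player B gets 6 ≥ 3 from Left — Nash equilibrium.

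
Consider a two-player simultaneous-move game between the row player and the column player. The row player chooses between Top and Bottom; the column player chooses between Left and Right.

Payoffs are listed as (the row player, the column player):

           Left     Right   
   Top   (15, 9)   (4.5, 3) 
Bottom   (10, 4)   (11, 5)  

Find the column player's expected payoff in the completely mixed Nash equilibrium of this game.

First find x, the probability the row player plays Top, from the column player's indifference between Left and Right: 9x + 4(1−x) = 3x + 5(1−x), giving x = 1/7.
Since the column player is indifferent in equilibrium, the column player's expected payoff equals the payoff from either column against (1/7, 6/7). Using Left: 9(1/7) + 4(6/7) = 33/7.

33/7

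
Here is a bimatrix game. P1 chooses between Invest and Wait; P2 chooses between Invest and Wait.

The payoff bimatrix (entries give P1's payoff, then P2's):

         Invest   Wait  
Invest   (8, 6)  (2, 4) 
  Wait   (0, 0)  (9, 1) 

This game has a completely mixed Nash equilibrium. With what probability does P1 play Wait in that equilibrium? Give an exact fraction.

2/3

Let p be the probability that P1 plays Invest. In a completely mixed equilibrium, P2 must be indifferent between Invest and Wait.
P2's expected payoff from Invest is 6p; from Wait it is 4p + (1−p).
Setting these equal: 6p = 3p + 1, so p = 1/3.
Therefore P1 plays Wait with probability 1 − 1/3 = 2/3.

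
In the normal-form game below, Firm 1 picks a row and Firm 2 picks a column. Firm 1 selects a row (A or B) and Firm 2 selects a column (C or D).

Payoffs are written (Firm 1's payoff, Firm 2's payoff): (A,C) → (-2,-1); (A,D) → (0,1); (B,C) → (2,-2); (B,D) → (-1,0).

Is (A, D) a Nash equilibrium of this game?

Yes

At (A, D), Firm 1 earns 0; switching to B would give -1, so Firm 1 has no profitable deviation.
Firm 2 earns 1; switching to C would give -1, so Firm 2 has no profitable deviation.
Neither player can gain by a unilateral deviation, so this profile is a Nash equilibrium.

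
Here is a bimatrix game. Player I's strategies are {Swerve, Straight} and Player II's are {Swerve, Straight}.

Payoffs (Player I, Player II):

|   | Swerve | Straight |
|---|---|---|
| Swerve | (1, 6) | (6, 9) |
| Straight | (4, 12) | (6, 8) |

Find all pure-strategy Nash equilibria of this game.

(Swerve, Straight) and (Straight, Swerve)

(Swerve, Swerve): Player I prefers Straight (4 > 1); Player II prefers Straight (9 > 6) — not an equilibrium.
(Swerve, Straight): Player I gets 6 ≥ 6 from Straight, and Player II gets 9 ≥ 6 from Swerve — Nash equilibrium.
(Straight, Swerve): Player I gets 4 ≥ 1 from Swerve, and Player II gets 12 ≥ 8 from Straight — Nash equilibrium.
(Straight, Straight): Player II prefers Swerve (12 > 8) — not an equilibrium.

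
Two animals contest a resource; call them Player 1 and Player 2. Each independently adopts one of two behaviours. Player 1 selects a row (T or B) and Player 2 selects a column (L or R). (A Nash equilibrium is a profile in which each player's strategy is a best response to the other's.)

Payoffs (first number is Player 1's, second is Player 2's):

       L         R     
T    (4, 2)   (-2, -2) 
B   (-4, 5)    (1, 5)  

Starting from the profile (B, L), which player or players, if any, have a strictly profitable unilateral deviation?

Player 1 at (B, L) earns -4; deviating to T yields 4 — a strict improvement.
Player 2 earns 5; deviating to R yields 5 — not better.
Only Player 1 has a strictly profitable deviation.

Player 1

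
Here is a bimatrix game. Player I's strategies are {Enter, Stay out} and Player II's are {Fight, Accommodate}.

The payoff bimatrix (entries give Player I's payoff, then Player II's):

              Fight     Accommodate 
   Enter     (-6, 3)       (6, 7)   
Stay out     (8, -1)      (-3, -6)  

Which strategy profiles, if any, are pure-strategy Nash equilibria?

(Enter, Accommodate) and (Stay out, Fight)

(Enter, Fight): Player I prefers Stay out (8 > -6); Player II prefers Accommodate (7 > 3) — not an equilibrium.
(Enter, Accommodate): Player I gets 6 ≥ -3 from Stay out, and Player II gets 7 ≥ 3 from Fight — Nash equilibrium.
(Stay out, Fight): Player I gets 8 ≥ -6 from Enter, and Player II gets -1 ≥ -6 from Accommodate — Nash equilibrium.
(Stay out, Accommodate): Player I prefers Enter (6 > -3); Player II prefers Fight (-1 > -6) — not an equilibrium.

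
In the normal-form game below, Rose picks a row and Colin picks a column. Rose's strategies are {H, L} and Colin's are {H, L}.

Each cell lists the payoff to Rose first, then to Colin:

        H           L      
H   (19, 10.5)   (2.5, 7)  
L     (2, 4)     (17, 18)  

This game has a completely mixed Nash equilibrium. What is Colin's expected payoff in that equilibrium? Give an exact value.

46/5

First find x, the probability Rose plays H, from Colin's indifference between H and L: 10.5x + 4(1−x) = 7x + 18(1−x), giving x = 4/5.
Since Colin is indifferent in equilibrium, Colin's expected payoff equals the payoff from either column against (4/5, 1/5). Using H: 10.5(4/5) + 4(1/5) = 46/5.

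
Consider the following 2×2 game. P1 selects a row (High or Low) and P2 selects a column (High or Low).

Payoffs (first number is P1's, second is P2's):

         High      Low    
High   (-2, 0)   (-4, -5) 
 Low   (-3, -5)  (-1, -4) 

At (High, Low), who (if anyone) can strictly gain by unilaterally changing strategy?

P1 at (High, Low) earns -4; deviating to Low yields -1 — a strict improvement.
P2 earns -5; deviating to High yields 0 — a strict improvement.
Both P1 and P2 have strictly profitable deviations.

Both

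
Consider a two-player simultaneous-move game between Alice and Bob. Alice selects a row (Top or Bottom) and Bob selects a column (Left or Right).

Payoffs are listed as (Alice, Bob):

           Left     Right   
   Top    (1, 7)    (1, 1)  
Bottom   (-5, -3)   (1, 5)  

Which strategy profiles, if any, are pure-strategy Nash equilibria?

(Top, Left): Alice gets 1 ≥ -5 from Bottom, and Bob gets 7 ≥ 1 from Right — Nash equilibrium.
(Top, Right): Bob prefers Left (7 > 1) — not an equilibrium.
(Bottom, Left): Alice prefers Top (1 > -5); Bob prefers Right (5 > -3) — not an equilibrium.
(Bottom, Right): Alice gets 1 ≥ 1 from Top, and Bob gets 5 ≥ -3 from Left — Nash equilibrium.

(Top, Left) and (Bottom, Right)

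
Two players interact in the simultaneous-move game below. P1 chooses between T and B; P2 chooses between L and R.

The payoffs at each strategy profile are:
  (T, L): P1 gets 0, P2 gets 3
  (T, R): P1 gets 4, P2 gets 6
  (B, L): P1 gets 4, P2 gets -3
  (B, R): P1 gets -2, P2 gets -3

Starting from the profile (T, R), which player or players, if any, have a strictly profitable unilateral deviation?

P1 at (T, R) earns 4; deviating to B yields -2 — not better.
P2 earns 6; deviating to L yields 3 — not better.
Neither player can strictly improve; the profile is a Nash equilibrium.

Neither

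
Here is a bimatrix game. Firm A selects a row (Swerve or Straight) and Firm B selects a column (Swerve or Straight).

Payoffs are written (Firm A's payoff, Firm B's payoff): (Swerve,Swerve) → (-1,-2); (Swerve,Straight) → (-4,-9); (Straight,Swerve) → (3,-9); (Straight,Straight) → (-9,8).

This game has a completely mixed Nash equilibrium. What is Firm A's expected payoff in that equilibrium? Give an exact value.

-7/3

First find q, the probability Firm B plays Swerve, from Firm A's indifference between Swerve and Straight: −q − 4(1−q) = 3q − 9(1−q), giving q = 5/9.
Since Firm A is indifferent in equilibrium, Firm A's expected payoff equals the payoff from either row against (5/9, 4/9). Using Swerve: −(5/9) − 4(4/9) = -7/3.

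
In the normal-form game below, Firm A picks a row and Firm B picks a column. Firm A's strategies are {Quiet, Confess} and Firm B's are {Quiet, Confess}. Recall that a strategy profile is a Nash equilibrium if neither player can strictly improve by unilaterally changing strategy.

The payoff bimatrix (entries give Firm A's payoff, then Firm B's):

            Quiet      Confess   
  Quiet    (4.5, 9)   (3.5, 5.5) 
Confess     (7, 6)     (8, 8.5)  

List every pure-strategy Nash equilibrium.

(Quiet, Quiet): Firm A prefers Confess (7 > 4.5) — not an equilibrium.
(Quiet, Confess): Firm A prefers Confess (8 > 3.5); Firm B prefers Quiet (9 > 5.5) — not an equilibrium.
(Confess, Quiet): Firm B prefers Confess (8.5 > 6) — not an equilibrium.
(Confess, Confess): Firm A gets 8 ≥ 3.5 from Quiet, and Firm B gets 8.5 ≥ 6 from Quiet — Nash equilibrium.

(Confess, Confess)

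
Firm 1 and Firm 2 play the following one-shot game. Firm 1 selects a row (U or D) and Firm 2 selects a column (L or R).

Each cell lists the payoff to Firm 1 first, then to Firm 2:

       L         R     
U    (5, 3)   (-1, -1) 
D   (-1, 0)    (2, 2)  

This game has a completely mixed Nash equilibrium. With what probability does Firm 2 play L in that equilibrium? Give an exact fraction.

Let c be the probability that Firm 2 plays L. In a completely mixed equilibrium, Firm 1 must be indifferent between U and D.
Firm 1's expected payoff from U is 5c − (1−c); from D it is −c + 2(1−c).
Setting these equal: 6c − 1 = −3c + 2, so c = 1/3.

1/3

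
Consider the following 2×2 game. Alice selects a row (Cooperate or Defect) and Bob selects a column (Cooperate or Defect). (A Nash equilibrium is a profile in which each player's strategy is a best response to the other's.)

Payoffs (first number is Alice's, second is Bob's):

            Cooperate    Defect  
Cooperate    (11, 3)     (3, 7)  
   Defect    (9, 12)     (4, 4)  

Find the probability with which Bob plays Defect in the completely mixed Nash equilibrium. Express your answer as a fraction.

2/3

Let q be the probability that Bob plays Cooperate. In a completely mixed equilibrium, Alice must be indifferent between Cooperate and Defect.
Alice's expected payoff from Cooperate is 11q + 3(1−q); from Defect it is 9q + 4(1−q).
Setting these equal: 8q + 3 = 5q + 4, so q = 1/3.
Therefore Bob plays Defect with probability 1 − 1/3 = 2/3.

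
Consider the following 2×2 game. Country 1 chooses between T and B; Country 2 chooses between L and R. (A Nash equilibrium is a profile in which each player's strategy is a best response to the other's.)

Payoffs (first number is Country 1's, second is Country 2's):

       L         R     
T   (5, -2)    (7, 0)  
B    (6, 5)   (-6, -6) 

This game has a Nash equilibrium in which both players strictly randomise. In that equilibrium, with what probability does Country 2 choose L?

13/14

Let c be the probability that Country 2 plays L. In a completely mixed equilibrium, Country 1 must be indifferent between T and B.
Country 1's expected payoff from T is 5c + 7(1−c); from B it is 6c − 6(1−c).
Setting these equal: −2c + 7 = 12c − 6, so c = 13/14.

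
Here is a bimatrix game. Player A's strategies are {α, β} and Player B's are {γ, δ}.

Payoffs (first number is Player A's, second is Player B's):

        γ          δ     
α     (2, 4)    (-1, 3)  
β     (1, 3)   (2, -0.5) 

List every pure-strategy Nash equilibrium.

(α, γ)

(α, γ): Player A gets 2 ≥ 1 from β, and Player B gets 4 ≥ 3 from δ — Nash equilibrium.
(α, δ): Player A prefers β (2 > -1); Player B prefers γ (4 > 3) — not an equilibrium.
(β, γ): Player A prefers α (2 > 1) — not an equilibrium.
(β, δ): Player B prefers γ (3 > -0.5) — not an equilibrium.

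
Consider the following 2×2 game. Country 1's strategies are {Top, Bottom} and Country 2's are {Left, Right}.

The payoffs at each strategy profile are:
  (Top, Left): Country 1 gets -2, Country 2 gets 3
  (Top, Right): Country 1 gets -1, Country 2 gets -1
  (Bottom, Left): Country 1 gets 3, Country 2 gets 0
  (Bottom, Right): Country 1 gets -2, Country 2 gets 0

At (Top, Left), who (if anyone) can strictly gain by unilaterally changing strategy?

Country 1

Country 1 at (Top, Left) earns -2; deviating to Bottom yields 3 — a strict improvement.
Country 2 earns 3; deviating to Right yields -1 — not better.
Only Country 1 has a strictly profitable deviation.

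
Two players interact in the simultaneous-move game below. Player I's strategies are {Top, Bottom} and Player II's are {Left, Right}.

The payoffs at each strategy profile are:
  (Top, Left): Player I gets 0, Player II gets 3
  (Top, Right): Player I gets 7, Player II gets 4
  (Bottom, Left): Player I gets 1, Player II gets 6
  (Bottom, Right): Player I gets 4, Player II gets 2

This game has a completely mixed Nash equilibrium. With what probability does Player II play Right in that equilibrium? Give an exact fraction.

Let q be the probability that Player II plays Left. In a completely mixed equilibrium, Player I must be indifferent between Top and Bottom.
Player I's expected payoff from Top is 7(1−q); from Bottom it is q + 4(1−q).
Setting these equal: −7q + 7 = −3q + 4, so q = 3/4.
Therefore Player II plays Right with probability 1 − 3/4 = 1/4.

1/4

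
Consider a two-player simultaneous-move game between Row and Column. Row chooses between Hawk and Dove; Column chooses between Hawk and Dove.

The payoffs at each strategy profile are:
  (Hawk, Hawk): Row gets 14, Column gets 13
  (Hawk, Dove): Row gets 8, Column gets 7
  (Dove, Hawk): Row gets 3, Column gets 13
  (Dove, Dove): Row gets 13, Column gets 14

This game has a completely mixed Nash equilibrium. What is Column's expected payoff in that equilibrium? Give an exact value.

First find p, the probability Row plays Hawk, from Column's indifference between Hawk and Dove: 13p + 13(1−p) = 7p + 14(1−p), giving p = 1/7.
Since Column is indifferent in equilibrium, Column's expected payoff equals the payoff from either column against (1/7, 6/7). Using Hawk: 13(1/7) + 13(6/7) = 13.

13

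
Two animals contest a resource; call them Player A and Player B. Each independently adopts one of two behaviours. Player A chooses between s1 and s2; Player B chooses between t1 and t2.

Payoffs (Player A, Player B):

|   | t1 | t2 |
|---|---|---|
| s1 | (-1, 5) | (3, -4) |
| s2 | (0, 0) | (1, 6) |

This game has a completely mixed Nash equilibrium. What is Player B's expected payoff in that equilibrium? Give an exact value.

2

First find x, the probability Player A plays s1, from Player B's indifference between t1 and t2: 5x = −4x + 6(1−x), giving x = 2/5.
Since Player B is indifferent in equilibrium, Player B's expected payoff equals the payoff from either column against (2/5, 3/5). Using t1: 5(2/5) = 2.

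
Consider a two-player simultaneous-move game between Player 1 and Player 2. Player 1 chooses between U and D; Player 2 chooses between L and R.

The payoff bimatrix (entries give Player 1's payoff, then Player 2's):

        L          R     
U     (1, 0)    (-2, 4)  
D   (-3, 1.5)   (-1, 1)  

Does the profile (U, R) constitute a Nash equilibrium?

No

At (U, R), Player 1 earns -2; switching to D would give -1, so Player 1 would deviate.
Player 2 earns 4; switching to L would give 0, so Player 2 has no profitable deviation.
Since at least one player can profitably deviate, this is not a Nash equilibrium.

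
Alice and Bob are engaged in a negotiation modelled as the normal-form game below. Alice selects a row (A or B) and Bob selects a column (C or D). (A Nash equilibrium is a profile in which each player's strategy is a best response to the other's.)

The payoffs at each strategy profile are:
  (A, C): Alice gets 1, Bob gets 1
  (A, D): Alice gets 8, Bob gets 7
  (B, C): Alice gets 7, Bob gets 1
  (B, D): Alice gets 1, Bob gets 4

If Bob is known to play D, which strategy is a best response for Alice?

Against D, Alice earns 8 from A and 1 from B.
So A is the best response.

A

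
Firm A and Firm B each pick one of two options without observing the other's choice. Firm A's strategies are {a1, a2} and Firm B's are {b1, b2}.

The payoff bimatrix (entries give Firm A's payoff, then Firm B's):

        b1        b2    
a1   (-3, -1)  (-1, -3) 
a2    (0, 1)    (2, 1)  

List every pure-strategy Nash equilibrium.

(a1, b1): Firm A prefers a2 (0 > -3) — not an equilibrium.
(a1, b2): Firm A prefers a2 (2 > -1); Firm B prefers b1 (-1 > -3) — not an equilibrium.
(a2, b1): Firm A gets 0 ≥ -3 from a1, and Firm B gets 1 ≥ 1 from b2 — Nash equilibrium.
(a2, b2): Firm A gets 2 ≥ -1 from a1, and Firm B gets 1 ≥ 1 from b1 — Nash equilibrium.

(a2, b1) and (a2, b2)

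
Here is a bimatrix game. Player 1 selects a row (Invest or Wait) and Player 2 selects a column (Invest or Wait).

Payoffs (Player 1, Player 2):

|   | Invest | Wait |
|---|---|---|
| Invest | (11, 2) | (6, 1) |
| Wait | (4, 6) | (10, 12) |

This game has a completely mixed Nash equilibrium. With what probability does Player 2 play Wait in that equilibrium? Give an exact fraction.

Let y be the probability that Player 2 plays Invest. In a completely mixed equilibrium, Player 1 must be indifferent between Invest and Wait.
Player 1's expected payoff from Invest is 11y + 6(1−y); from Wait it is 4y + 10(1−y).
Setting these equal: 5y + 6 = −6y + 10, so y = 4/11.
Therefore Player 2 plays Wait with probability 1 − 4/11 = 7/11.

7/11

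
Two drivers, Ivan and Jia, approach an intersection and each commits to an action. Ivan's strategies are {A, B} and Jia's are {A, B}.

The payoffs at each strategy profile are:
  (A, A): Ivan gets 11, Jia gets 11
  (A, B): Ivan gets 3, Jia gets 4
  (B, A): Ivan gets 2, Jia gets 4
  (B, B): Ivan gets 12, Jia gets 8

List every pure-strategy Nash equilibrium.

(A, A): Ivan gets 11 ≥ 2 from B, and Jia gets 11 ≥ 4 from B — Nash equilibrium.
(A, B): Ivan prefers B (12 > 3); Jia prefers A (11 > 4) — not an equilibrium.
(B, A): Ivan prefers A (11 > 2); Jia prefers B (8 > 4) — not an equilibrium.
(B, B): Ivan gets 12 ≥ 3 from A, and Jia gets 8 ≥ 4 from A — Nash equilibrium.

(A, A) and (B, B)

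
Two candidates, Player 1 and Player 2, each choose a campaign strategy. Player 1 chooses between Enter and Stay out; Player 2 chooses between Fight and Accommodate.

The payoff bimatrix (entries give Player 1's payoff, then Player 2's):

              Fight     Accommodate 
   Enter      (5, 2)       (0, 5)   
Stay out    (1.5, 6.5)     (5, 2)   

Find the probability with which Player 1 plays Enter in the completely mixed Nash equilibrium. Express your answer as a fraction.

Let r be the probability that Player 1 plays Enter. In a completely mixed equilibrium, Player 2 must be indifferent between Fight and Accommodate.
Player 2's expected payoff from Fight is 2r + 6.5(1−r); from Accommodate it is 5r + 2(1−r).
Setting these equal: −4.5r + 6.5 = 3r + 2, so r = 3/5.

3/5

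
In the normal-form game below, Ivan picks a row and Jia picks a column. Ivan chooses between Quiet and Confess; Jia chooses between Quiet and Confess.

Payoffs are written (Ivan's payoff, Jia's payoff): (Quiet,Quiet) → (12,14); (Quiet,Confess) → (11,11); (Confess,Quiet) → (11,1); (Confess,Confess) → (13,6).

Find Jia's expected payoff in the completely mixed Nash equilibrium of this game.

73/8

First find x, the probability Ivan plays Quiet, from Jia's indifference between Quiet and Confess: 14x + (1−x) = 11x + 6(1−x), giving x = 5/8.
Since Jia is indifferent in equilibrium, Jia's expected payoff equals the payoff from either column against (5/8, 3/8). Using Quiet: 14(5/8) + (3/8) = 73/8.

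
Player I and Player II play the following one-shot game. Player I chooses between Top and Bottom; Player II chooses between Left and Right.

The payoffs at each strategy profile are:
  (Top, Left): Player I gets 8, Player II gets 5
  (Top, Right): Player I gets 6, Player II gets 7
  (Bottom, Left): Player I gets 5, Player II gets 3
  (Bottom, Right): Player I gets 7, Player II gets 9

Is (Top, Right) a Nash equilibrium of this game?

No

At (Top, Right), Player I earns 6; switching to Bottom would give 7, so Player I would deviate.
Player II earns 7; switching to Left would give 5, so Player II has no profitable deviation.
Since at least one player can profitably deviate, this is not a Nash equilibrium.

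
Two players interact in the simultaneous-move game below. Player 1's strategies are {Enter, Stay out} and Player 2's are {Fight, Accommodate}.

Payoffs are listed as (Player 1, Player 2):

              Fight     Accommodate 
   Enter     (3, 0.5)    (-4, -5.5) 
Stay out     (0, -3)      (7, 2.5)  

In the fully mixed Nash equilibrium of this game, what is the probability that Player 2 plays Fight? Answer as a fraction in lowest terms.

Let y be the probability that Player 2 plays Fight. In a completely mixed equilibrium, Player 1 must be indifferent between Enter and Stay out.
Player 1's expected payoff from Enter is 3y − 4(1−y); from Stay out it is 7(1−y).
Setting these equal: 7y − 4 = −7y + 7, so y = 11/14.

11/14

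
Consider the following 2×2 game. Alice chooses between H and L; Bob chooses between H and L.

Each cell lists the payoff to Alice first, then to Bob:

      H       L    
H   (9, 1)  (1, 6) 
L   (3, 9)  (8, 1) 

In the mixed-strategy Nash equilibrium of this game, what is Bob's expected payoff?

First find x, the probability Alice plays H, from Bob's indifference between H and L: x + 9(1−x) = 6x + (1−x), giving x = 8/13.
Since Bob is indifferent in equilibrium, Bob's expected payoff equals the payoff from either column against (8/13, 5/13). Using H: (8/13) + 9(5/13) = 53/13.

53/13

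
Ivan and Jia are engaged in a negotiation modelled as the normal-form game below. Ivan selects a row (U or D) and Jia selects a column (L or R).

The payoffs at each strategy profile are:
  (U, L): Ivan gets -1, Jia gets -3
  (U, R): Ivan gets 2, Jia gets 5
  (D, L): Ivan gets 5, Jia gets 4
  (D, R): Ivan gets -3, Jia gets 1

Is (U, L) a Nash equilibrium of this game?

No

At (U, L), Ivan earns -1; switching to D would give 5, so Ivan would deviate.
Jia earns -3; switching to R would give 5, so Jia would deviate.
Since at least one player can profitably deviate, this is not a Nash equilibrium.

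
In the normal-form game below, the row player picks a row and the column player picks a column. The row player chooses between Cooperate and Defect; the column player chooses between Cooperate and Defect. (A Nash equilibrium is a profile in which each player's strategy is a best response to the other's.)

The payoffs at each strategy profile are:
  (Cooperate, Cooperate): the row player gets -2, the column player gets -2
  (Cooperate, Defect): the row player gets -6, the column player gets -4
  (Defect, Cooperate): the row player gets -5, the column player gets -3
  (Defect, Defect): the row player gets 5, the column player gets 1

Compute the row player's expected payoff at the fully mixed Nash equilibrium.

-20/7

First find q, the probability the column player plays Cooperate, from the row player's indifference between Cooperate and Defect: −2q − 6(1−q) = −5q + 5(1−q), giving q = 11/14.
Since the row player is indifferent in equilibrium, the row player's expected payoff equals the payoff from either row against (11/14, 3/14). Using Cooperate: −2(11/14) − 6(3/14) = -20/7.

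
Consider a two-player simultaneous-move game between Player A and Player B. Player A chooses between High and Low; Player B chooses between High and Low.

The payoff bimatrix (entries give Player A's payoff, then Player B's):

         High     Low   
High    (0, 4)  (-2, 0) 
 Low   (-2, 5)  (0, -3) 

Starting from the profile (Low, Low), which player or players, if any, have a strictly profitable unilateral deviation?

Player B

Player A at (Low, Low) earns 0; deviating to High yields -2 — not better.
Player B earns -3; deviating to High yields 5 — a strict improvement.
Only Player B has a strictly profitable deviation.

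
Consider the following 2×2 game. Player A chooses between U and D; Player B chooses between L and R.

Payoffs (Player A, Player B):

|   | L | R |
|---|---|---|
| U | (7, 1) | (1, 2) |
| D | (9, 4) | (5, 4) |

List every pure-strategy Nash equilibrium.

(U, L): Player A prefers D (9 > 7); Player B prefers R (2 > 1) — not an equilibrium.
(U, R): Player A prefers D (5 > 1) — not an equilibrium.
(D, L): Player A gets 9 ≥ 7 from U, and Player B gets 4 ≥ 4 from R — Nash equilibrium.
(D, R): Player A gets 5 ≥ 1 from U, and Player B gets 4 ≥ 4 from L — Nash equilibrium.

(D, L) and (D, R)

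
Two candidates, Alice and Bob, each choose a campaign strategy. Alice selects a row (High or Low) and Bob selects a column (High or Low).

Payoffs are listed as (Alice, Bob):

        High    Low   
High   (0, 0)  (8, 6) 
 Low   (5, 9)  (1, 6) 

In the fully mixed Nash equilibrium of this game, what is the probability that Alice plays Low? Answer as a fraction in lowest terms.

Let p be the probability that Alice plays High. In a completely mixed equilibrium, Bob must be indifferent between High and Low.
Bob's expected payoff from High is 9(1−p); from Low it is 6p + 6(1−p).
Setting these equal: −9p + 9 = 6, so p = 1/3.
Therefore Alice plays Low with probability 1 − 1/3 = 2/3.

2/3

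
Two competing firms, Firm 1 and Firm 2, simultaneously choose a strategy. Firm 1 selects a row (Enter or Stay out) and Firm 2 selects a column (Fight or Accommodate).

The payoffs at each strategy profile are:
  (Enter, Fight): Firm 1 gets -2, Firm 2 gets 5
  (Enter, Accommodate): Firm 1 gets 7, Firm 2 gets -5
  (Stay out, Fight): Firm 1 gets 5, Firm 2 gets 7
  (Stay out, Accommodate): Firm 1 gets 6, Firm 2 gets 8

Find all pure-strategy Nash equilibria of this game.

none

(Enter, Fight): Firm 1 prefers Stay out (5 > -2) — not an equilibrium.
(Enter, Accommodate): Firm 2 prefers Fight (5 > -5) — not an equilibrium.
(Stay out, Fight): Firm 2 prefers Accommodate (8 > 7) — not an equilibrium.
(Stay out, Accommodate): Firm 1 prefers Enter (7 > 6) — not an equilibrium.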